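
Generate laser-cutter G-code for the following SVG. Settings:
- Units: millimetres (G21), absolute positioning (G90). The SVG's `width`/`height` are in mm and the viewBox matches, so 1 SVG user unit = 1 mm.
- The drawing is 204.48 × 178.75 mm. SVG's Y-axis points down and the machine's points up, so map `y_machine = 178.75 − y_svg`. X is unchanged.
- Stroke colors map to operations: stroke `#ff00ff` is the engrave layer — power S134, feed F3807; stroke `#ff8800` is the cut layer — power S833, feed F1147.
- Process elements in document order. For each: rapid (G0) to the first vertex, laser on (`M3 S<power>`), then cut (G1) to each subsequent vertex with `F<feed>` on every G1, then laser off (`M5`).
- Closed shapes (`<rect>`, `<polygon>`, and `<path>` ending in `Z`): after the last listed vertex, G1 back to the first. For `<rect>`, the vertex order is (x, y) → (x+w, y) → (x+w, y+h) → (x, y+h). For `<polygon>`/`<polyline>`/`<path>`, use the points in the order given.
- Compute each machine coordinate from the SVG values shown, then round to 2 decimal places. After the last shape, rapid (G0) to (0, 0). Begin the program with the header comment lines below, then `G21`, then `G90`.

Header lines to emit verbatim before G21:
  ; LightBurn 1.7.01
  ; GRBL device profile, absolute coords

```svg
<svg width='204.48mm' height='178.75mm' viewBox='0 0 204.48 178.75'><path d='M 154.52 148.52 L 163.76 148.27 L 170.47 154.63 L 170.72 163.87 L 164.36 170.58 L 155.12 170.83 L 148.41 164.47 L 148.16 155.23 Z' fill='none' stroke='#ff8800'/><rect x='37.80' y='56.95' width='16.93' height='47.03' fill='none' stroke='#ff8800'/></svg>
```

; LightBurn 1.7.01
; GRBL device profile, absolute coords
G21
G90
G0 X154.52 Y30.23
M3 S833
G1 X163.76 Y30.48 F1147
G1 X170.47 Y24.12 F1147
G1 X170.72 Y14.88 F1147
G1 X164.36 Y8.17 F1147
G1 X155.12 Y7.92 F1147
G1 X148.41 Y14.28 F1147
G1 X148.16 Y23.52 F1147
G1 X154.52 Y30.23 F1147
M5
G0 X37.80 Y121.80
M3 S833
G1 X54.73 Y121.80 F1147
G1 X54.73 Y74.77 F1147
G1 X37.80 Y74.77 F1147
G1 X37.80 Y121.80 F1147
M5
G0 X0.00 Y0.00

1 u = 1 mm; y_m = 178.75 − y.

[1] `<path>` regular polygon, #ff8800→cut S833 F1147: (154.52,30.23) → (163.76,30.48) → (170.47,24.12) → (170.72,14.88) → (164.36,8.17) → (155.12,7.92) → (148.41,14.28) → (148.16,23.52) → (154.52,30.23) (closed)

[2] `<rect>` rectangle, #ff8800→cut S833 F1147: (37.80,121.80) → (54.73,121.80) → (54.73,74.77) → (37.80,74.77) → (37.80,121.80) (closed)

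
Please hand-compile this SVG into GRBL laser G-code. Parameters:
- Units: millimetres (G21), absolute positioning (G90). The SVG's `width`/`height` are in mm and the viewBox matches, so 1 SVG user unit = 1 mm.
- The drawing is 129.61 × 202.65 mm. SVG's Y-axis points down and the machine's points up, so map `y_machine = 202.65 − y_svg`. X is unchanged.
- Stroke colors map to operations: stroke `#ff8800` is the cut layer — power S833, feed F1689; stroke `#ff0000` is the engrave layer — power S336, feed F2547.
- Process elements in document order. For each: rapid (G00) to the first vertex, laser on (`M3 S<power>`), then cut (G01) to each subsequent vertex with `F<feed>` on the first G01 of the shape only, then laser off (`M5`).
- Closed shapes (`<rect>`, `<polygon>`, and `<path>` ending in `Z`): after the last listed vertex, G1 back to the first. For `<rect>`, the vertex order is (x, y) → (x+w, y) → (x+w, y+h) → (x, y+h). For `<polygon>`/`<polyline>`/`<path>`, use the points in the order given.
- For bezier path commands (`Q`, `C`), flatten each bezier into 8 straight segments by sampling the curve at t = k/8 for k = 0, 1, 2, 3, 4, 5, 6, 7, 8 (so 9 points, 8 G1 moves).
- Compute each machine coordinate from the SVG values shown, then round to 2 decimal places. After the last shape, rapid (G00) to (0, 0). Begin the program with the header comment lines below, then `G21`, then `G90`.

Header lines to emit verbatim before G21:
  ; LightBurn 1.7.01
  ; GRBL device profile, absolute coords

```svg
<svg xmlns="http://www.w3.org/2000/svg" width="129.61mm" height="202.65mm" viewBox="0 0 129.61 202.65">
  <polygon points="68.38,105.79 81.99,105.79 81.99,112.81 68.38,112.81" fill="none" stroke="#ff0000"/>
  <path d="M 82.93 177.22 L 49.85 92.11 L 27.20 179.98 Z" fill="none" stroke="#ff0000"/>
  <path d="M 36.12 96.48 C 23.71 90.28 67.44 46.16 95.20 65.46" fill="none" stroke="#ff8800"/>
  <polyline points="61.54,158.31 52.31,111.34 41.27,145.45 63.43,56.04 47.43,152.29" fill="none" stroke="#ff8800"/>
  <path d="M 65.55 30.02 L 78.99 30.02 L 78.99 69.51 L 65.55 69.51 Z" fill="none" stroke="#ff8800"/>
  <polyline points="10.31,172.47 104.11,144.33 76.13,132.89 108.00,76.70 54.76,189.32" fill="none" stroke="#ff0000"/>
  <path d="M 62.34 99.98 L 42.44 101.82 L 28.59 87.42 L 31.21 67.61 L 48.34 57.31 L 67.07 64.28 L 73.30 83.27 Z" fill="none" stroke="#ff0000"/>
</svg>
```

; LightBurn 1.7.01
; GRBL device profile, absolute coords
G21
G90
G00 X68.38 Y96.86
M3 S336
G01 X81.99 Y96.86 F2547
G01 X81.99 Y89.84
G01 X68.38 Y89.84
G01 X68.38 Y96.86
M5
G00 X82.93 Y25.43
M3 S336
G01 X49.85 Y110.54 F2547
G01 X27.20 Y22.67
G01 X82.93 Y25.43
M5
G00 X36.12 Y106.17
M3 S833
G01 X33.96 Y110.07 F1689
G01 X36.21 Y116.35
G01 X42.04 Y123.80
G01 X50.60 Y131.24
G01 X61.04 Y137.49
G01 X72.51 Y141.36
G01 X84.18 Y141.65
G01 X95.20 Y137.19
M5
G00 X61.54 Y44.34
M3 S833
G01 X52.31 Y91.31 F1689
G01 X41.27 Y57.20
G01 X63.43 Y146.61
G01 X47.43 Y50.36
M5
G00 X65.55 Y172.63
M3 S833
G01 X78.99 Y172.63 F1689
G01 X78.99 Y133.14
G01 X65.55 Y133.14
G01 X65.55 Y172.63
M5
G00 X10.31 Y30.18
M3 S336
G01 X104.11 Y58.32 F2547
G01 X76.13 Y69.76
G01 X108.00 Y125.95
G01 X54.76 Y13.33
M5
G00 X62.34 Y102.67
M3 S336
G01 X42.44 Y100.83 F2547
G01 X28.59 Y115.23
G01 X31.21 Y135.04
G01 X48.34 Y145.34
G01 X67.07 Y138.37
G01 X73.30 Y119.38
G01 X62.34 Y102.67
M5
G00 X0.00 Y0.00

Since the viewBox matches the mm dimensions, user units are millimetres directly. The only transform is the Y-flip y_m = 202.65 − y_svg.

Shape 1 is a rectangle drawn with `<polygon>`. Its stroke #ff0000 means engrave at S336, F2547. After flipping Y the toolpath is (68.38,96.86) → (81.99,96.86) → (81.99,89.84) → (68.38,89.84) → (68.38,96.86), returning to the start.

Shape 2 is a closed polygon drawn with `<path>`. Its stroke #ff0000 means engrave at S336, F2547. After flipping Y the toolpath is (82.93,25.43) → (49.85,110.54) → (27.20,22.67) → (82.93,25.43), returning to the start.

Shape 3 is a cubic bezier drawn with `<path>`. Its stroke #ff8800 means cut at S833, F1689. After flipping Y the toolpath is (36.12,106.17) → (33.96,110.07) → (36.21,116.35) → (42.04,123.80) → (50.60,131.24) → (61.04,137.49) → (72.51,141.36) → (84.18,141.65) → (95.20,137.19).

Shape 4 is a open polyline drawn with `<polyline>`. Its stroke #ff8800 means cut at S833, F1689. After flipping Y the toolpath is (61.54,44.34) → (52.31,91.31) → (41.27,57.20) → (63.43,146.61) → (47.43,50.36).

Shape 5 is a rectangle drawn with `<path>`. Its stroke #ff8800 means cut at S833, F1689. After flipping Y the toolpath is (65.55,172.63) → (78.99,172.63) → (78.99,133.14) → (65.55,133.14) → (65.55,172.63), returning to the start.

Shape 6 is a open polyline drawn with `<polyline>`. Its stroke #ff0000 means engrave at S336, F2547. After flipping Y the toolpath is (10.31,30.18) → (104.11,58.32) → (76.13,69.76) → (108.00,125.95) → (54.76,13.33).

Shape 7 is a regular polygon drawn with `<path>`. Its stroke #ff0000 means engrave at S336, F2547. After flipping Y the toolpath is (62.34,102.67) → (42.44,100.83) → (28.59,115.23) → (31.21,135.04) → (48.34,145.34) → (67.07,138.37) → (73.30,119.38) → (62.34,102.67), returning to the start.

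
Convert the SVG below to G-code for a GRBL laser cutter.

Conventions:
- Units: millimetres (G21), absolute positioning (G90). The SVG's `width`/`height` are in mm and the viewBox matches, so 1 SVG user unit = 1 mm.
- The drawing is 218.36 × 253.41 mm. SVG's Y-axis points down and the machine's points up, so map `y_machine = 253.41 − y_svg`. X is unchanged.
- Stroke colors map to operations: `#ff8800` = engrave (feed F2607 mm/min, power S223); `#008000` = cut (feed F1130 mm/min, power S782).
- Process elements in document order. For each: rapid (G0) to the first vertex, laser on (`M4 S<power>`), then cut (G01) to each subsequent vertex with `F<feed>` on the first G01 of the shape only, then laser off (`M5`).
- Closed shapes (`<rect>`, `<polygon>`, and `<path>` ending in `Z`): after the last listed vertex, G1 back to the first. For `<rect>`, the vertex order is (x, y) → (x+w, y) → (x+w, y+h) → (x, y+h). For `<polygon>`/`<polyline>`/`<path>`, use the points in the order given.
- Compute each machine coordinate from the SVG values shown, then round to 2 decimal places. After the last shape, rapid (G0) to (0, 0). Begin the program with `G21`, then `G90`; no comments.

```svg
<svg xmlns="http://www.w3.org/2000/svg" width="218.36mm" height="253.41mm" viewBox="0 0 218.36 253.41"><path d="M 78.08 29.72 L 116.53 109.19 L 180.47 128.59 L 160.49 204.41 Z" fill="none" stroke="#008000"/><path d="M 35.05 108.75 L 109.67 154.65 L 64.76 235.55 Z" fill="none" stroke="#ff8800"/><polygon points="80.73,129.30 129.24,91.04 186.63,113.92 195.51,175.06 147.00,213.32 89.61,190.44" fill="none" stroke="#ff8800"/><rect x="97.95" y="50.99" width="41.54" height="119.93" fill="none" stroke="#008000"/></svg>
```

1 u = 1 mm; y_m = 253.41 − y.

[1] `<path>` closed polygon, #008000→cut S782 F1130: (78.08,223.69) → (116.53,144.22) → (180.47,124.82) → (160.49,49.00) → (78.08,223.69) (closed)

[2] `<path>` closed polygon, #ff8800→engrave S223 F2607: (35.05,144.66) → (109.67,98.76) → (64.76,17.86) → (35.05,144.66) (closed)

[3] `<polygon>` regular polygon, #ff8800→engrave S223 F2607: (80.73,124.11) → (129.24,162.37) → (186.63,139.49) → (195.51,78.35) → (147.00,40.09) → (89.61,62.97) → (80.73,124.11) (closed)

[4] `<rect>` rectangle, #008000→cut S782 F1130: (97.95,202.42) → (139.49,202.42) → (139.49,82.49) → (97.95,82.49) → (97.95,202.42) (closed)

G21
G90
G0 X78.08 Y223.69
M4 S782
G01 X116.53 Y144.22 F1130
G01 X180.47 Y124.82
G01 X160.49 Y49.00
G01 X78.08 Y223.69
M5
G0 X35.05 Y144.66
M4 S223
G01 X109.67 Y98.76 F2607
G01 X64.76 Y17.86
G01 X35.05 Y144.66
M5
G0 X80.73 Y124.11
M4 S223
G01 X129.24 Y162.37 F2607
G01 X186.63 Y139.49
G01 X195.51 Y78.35
G01 X147.00 Y40.09
G01 X89.61 Y62.97
G01 X80.73 Y124.11
M5
G0 X97.95 Y202.42
M4 S782
G01 X139.49 Y202.42 F1130
G01 X139.49 Y82.49
G01 X97.95 Y82.49
G01 X97.95 Y202.42
M5
G0 X0.00 Y0.00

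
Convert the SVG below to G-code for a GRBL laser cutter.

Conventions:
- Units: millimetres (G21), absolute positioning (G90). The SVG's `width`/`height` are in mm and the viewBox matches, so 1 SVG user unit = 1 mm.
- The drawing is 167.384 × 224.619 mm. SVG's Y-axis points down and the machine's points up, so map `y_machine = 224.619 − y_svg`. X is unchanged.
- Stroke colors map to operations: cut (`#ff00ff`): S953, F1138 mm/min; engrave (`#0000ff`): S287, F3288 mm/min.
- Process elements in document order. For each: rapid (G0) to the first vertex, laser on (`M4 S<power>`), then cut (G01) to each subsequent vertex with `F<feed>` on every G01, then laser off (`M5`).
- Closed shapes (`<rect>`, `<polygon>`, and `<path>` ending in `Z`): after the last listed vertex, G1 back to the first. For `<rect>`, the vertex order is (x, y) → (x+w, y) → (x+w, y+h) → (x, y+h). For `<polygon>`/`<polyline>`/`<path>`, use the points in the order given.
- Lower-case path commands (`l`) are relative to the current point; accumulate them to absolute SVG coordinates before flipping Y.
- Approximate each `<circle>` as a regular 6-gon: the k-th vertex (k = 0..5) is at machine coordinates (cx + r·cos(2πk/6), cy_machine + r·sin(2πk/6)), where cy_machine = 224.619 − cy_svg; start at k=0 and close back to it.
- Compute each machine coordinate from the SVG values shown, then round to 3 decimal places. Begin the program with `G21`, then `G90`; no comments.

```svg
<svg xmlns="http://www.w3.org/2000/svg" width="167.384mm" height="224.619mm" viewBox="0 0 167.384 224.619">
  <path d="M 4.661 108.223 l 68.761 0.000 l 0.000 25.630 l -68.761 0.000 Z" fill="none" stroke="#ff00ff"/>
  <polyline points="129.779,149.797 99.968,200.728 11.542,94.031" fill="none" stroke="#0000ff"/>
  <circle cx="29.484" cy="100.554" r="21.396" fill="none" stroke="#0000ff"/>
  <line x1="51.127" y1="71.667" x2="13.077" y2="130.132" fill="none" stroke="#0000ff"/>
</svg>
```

Since the viewBox matches the mm dimensions, user units are millimetres directly. The only transform is the Y-flip y_m = 224.619 − y_svg.

Shape 1 is a rectangle drawn with `<path>`. Its stroke #ff00ff means cut at S953, F1138. After flipping Y the toolpath is (4.661,116.396) → (73.422,116.396) → (73.422,90.766) → (4.661,90.766) → (4.661,116.396), returning to the start.

Shape 2 is a open polyline drawn with `<polyline>`. Its stroke #0000ff means engrave at S287, F3288. After flipping Y the toolpath is (129.779,74.822) → (99.968,23.891) → (11.542,130.588).

Shape 3 is a circle drawn with `<circle>`. Its stroke #0000ff means engrave at S287, F3288. After flipping Y the toolpath is (50.880,124.065) → (40.182,142.594) → (18.786,142.594) → (8.088,124.065) → (18.786,105.536) → (40.182,105.536) → (50.880,124.065), returning to the start.

Shape 4 is a line segment drawn with `<line>`. Its stroke #0000ff means engrave at S287, F3288. After flipping Y the toolpath is (51.127,152.952) → (13.077,94.487).

G21
G90
G0 X4.661 Y116.396
M4 S953
G01 X73.422 Y116.396 F1138
G01 X73.422 Y90.766 F1138
G01 X4.661 Y90.766 F1138
G01 X4.661 Y116.396 F1138
M5
G0 X129.779 Y74.822
M4 S287
G01 X99.968 Y23.891 F3288
G01 X11.542 Y130.588 F3288
M5
G0 X50.880 Y124.065
M4 S287
G01 X40.182 Y142.594 F3288
G01 X18.786 Y142.594 F3288
G01 X8.088 Y124.065 F3288
G01 X18.786 Y105.536 F3288
G01 X40.182 Y105.536 F3288
G01 X50.880 Y124.065 F3288
M5
G0 X51.127 Y152.952
M4 S287
G01 X13.077 Y94.487 F3288
M5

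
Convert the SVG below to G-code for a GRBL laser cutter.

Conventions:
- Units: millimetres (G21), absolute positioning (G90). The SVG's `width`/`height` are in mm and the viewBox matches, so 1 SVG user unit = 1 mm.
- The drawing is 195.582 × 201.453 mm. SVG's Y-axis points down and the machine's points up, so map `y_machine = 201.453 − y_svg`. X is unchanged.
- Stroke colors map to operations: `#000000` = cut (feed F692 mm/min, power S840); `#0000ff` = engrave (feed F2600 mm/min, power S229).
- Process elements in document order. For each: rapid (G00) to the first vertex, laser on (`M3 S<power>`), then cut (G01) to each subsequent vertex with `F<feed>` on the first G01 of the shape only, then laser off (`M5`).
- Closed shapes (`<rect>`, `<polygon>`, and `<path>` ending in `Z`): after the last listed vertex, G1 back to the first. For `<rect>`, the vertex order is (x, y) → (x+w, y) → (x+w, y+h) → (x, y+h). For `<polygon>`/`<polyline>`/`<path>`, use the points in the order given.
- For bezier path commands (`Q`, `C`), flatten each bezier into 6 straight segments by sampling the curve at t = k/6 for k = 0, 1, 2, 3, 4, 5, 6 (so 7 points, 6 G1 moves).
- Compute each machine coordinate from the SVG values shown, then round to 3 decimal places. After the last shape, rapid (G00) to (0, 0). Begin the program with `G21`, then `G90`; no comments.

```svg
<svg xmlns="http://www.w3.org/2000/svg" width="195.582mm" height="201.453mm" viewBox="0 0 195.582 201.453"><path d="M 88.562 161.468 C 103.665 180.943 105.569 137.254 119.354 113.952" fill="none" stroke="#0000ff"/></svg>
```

G21
G90
G00 X88.562 Y39.985
M3 S229
G01 X95.130 Y35.124 F2600
G01 X100.194 Y38.470
G01 X104.452 Y47.702
G01 X108.600 Y60.498
G01 X113.335 Y74.538
G01 X119.354 Y87.501
M5
G00 X0.000 Y0.000

1 u = 1 mm; y_m = 201.453 − y.

[1] `<path>` cubic bezier, #0000ff→engrave S229 F2600: (88.562,39.985) → (95.130,35.124) → (100.194,38.470) → (104.452,47.702) → (108.600,60.498) → (113.335,74.538) → (119.354,87.501)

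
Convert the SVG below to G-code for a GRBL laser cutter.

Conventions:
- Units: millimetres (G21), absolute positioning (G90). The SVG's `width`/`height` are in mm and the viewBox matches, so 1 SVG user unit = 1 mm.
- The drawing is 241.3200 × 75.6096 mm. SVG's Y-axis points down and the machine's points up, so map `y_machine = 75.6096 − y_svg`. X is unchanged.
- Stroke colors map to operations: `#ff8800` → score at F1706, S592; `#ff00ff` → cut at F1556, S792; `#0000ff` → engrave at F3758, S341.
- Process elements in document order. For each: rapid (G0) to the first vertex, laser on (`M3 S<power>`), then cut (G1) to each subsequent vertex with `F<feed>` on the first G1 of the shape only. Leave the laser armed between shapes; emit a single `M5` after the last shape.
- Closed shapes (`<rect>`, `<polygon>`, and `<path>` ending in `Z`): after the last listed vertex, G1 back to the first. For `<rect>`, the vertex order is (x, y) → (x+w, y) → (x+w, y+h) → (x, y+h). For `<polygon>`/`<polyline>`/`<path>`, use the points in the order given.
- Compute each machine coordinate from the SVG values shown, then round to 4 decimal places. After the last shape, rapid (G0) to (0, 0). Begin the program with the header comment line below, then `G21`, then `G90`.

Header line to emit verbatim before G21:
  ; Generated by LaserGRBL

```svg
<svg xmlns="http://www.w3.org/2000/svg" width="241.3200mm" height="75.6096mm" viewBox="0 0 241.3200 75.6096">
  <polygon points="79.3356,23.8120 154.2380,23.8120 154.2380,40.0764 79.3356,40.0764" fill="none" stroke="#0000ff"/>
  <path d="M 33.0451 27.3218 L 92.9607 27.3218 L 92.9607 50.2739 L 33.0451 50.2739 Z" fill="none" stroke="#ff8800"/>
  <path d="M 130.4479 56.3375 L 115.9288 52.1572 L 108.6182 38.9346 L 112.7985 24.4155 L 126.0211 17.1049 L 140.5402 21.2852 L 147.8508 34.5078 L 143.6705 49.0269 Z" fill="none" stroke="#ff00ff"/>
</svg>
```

viewBox `0 0 241.3200 75.6096` with mm width/height → 1 unit = 1 mm. Flip: y_m = 75.6096 − y_svg.

**Shape 1** — `<polygon>` rectangle, stroke `#0000ff` → engrave (S341, F3758). Machine vertices: (79.3356,51.7976) → (154.2380,51.7976) → (154.2380,35.5332) → (79.3356,35.5332) → (79.3356,51.7976). Closed: final G1 returns to the first vertex.

**Shape 2** — `<path>` rectangle, stroke `#ff8800` → score (S592, F1706). Machine vertices: (33.0451,48.2878) → (92.9607,48.2878) → (92.9607,25.3357) → (33.0451,25.3357) → (33.0451,48.2878). Closed: final G1 returns to the first vertex.

**Shape 3** — `<path>` regular polygon, stroke `#ff00ff` → cut (S792, F1556). Machine vertices: (130.4479,19.2721) → (115.9288,23.4524) → (108.6182,36.6750) → (112.7985,51.1941) → (126.0211,58.5047) → (140.5402,54.3244) → (147.8508,41.1018) → (143.6705,26.5827) → (130.4479,19.2721). Closed: final G1 returns to the first vertex.

; Generated by LaserGRBL
G21
G90
G0 X79.3356 Y51.7976
M3 S341
G1 X154.2380 Y51.7976 F3758
G1 X154.2380 Y35.5332
G1 X79.3356 Y35.5332
G1 X79.3356 Y51.7976
G0 X33.0451 Y48.2878
M3 S592
G1 X92.9607 Y48.2878 F1706
G1 X92.9607 Y25.3357
G1 X33.0451 Y25.3357
G1 X33.0451 Y48.2878
G0 X130.4479 Y19.2721
M3 S792
G1 X115.9288 Y23.4524 F1556
G1 X108.6182 Y36.6750
G1 X112.7985 Y51.1941
G1 X126.0211 Y58.5047
G1 X140.5402 Y54.3244
G1 X147.8508 Y41.1018
G1 X143.6705 Y26.5827
G1 X130.4479 Y19.2721
M5
G0 X0.0000 Y0.0000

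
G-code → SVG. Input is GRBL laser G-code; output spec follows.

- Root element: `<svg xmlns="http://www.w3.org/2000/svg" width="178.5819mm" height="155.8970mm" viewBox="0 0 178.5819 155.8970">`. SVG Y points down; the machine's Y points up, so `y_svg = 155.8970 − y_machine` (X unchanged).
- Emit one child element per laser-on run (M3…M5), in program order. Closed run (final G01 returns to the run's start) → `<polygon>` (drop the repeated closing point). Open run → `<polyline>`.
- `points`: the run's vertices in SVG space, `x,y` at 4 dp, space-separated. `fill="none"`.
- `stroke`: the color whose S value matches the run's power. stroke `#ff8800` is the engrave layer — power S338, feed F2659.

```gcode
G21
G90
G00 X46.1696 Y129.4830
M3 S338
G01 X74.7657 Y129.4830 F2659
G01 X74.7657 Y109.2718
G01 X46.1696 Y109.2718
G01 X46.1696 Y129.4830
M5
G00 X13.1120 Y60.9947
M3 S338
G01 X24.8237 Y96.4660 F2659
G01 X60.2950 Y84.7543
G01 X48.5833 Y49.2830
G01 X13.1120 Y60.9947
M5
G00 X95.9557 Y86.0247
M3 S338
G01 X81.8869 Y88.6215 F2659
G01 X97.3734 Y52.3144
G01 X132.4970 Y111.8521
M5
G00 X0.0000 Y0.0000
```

Machine Y-up, SVG Y-down with viewBox height 155.8970, so y_svg = 155.8970 − y_machine; X carries over. Every run uses S338, so all elements get stroke `#ff8800` (engrave).

Run 1: The run returns to its start, so emit a `<polygon>` with points (Y-flipped): 46.1696,26.4140 74.7657,26.4140 74.7657,46.6252 46.1696,46.6252.

Run 2: The run returns to its start, so emit a `<polygon>` with points (Y-flipped): 13.1120,94.9023 24.8237,59.4310 60.2950,71.1427 48.5833,106.6140.

Run 3: The run is open, so emit a `<polyline>` with points (Y-flipped): 95.9557,69.8723 81.8869,67.2755 97.3734,103.5826 132.4970,44.0449.

<svg xmlns="http://www.w3.org/2000/svg" width="178.5819mm" height="155.8970mm" viewBox="0 0 178.5819 155.8970">
  <polygon points="46.1696,26.4140 74.7657,26.4140 74.7657,46.6252 46.1696,46.6252" fill="none" stroke="#ff8800"/>
  <polygon points="13.1120,94.9023 24.8237,59.4310 60.2950,71.1427 48.5833,106.6140" fill="none" stroke="#ff8800"/>
  <polyline points="95.9557,69.8723 81.8869,67.2755 97.3734,103.5826 132.4970,44.0449" fill="none" stroke="#ff8800"/>
</svg>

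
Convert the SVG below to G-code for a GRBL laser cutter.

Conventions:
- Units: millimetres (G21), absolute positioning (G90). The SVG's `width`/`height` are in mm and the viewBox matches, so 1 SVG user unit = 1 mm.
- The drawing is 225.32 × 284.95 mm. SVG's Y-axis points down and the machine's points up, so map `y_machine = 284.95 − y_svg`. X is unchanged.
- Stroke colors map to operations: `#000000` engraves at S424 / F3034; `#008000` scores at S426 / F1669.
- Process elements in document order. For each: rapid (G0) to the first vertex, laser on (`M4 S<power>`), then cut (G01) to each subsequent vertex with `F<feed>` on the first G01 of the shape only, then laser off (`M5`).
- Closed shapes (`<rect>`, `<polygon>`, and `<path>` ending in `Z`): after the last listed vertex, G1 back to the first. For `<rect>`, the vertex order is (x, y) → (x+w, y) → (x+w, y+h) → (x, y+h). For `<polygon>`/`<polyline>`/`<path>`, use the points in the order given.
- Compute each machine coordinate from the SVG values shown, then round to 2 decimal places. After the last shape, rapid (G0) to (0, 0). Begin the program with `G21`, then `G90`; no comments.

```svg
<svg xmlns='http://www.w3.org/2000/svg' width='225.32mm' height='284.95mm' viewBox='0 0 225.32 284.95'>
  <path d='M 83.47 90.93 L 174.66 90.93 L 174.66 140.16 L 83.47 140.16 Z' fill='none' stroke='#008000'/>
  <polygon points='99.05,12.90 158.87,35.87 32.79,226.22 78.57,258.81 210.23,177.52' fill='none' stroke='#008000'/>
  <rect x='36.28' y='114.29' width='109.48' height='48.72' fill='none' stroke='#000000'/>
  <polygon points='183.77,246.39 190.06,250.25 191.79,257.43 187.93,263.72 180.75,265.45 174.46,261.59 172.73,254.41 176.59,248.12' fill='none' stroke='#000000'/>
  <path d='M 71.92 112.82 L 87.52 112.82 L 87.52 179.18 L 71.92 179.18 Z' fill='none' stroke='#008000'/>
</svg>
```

G21
G90
G0 X83.47 Y194.02
M4 S426
G01 X174.66 Y194.02 F1669
G01 X174.66 Y144.79
G01 X83.47 Y144.79
G01 X83.47 Y194.02
M5
G0 X99.05 Y272.05
M4 S426
G01 X158.87 Y249.08 F1669
G01 X32.79 Y58.73
G01 X78.57 Y26.14
G01 X210.23 Y107.43
G01 X99.05 Y272.05
M5
G0 X36.28 Y170.66
M4 S424
G01 X145.76 Y170.66 F3034
G01 X145.76 Y121.94
G01 X36.28 Y121.94
G01 X36.28 Y170.66
M5
G0 X183.77 Y38.56
M4 S424
G01 X190.06 Y34.70 F3034
G01 X191.79 Y27.52
G01 X187.93 Y21.23
G01 X180.75 Y19.50
G01 X174.46 Y23.36
G01 X172.73 Y30.54
G01 X176.59 Y36.83
G01 X183.77 Y38.56
M5
G0 X71.92 Y172.13
M4 S426
G01 X87.52 Y172.13 F1669
G01 X87.52 Y105.77
G01 X71.92 Y105.77
G01 X71.92 Y172.13
M5
G0 X0.00 Y0.00

viewBox `0 0 225.32 284.95` with mm width/height → 1 unit = 1 mm. Flip: y_m = 284.95 − y_svg.

**Shape 1** — `<path>` rectangle, stroke `#008000` → score (S426, F1669). Machine vertices: (83.47,194.02) → (174.66,194.02) → (174.66,144.79) → (83.47,144.79) → (83.47,194.02). Closed: final G1 returns to the first vertex.

**Shape 2** — `<polygon>` closed polygon, stroke `#008000` → score (S426, F1669). Machine vertices: (99.05,272.05) → (158.87,249.08) → (32.79,58.73) → (78.57,26.14) → (210.23,107.43) → (99.05,272.05). Closed: final G1 returns to the first vertex.

**Shape 3** — `<rect>` rectangle, stroke `#000000` → engrave (S424, F3034). Machine vertices: (36.28,170.66) → (145.76,170.66) → (145.76,121.94) → (36.28,121.94) → (36.28,170.66). Closed: final G1 returns to the first vertex.

**Shape 4** — `<polygon>` regular polygon, stroke `#000000` → engrave (S424, F3034). Machine vertices: (183.77,38.56) → (190.06,34.70) → (191.79,27.52) → (187.93,21.23) → (180.75,19.50) → (174.46,23.36) → (172.73,30.54) → (176.59,36.83) → (183.77,38.56). Closed: final G1 returns to the first vertex.

**Shape 5** — `<path>` rectangle, stroke `#008000` → score (S426, F1669). Machine vertices: (71.92,172.13) → (87.52,172.13) → (87.52,105.77) → (71.92,105.77) → (71.92,172.13). Closed: final G1 returns to the first vertex.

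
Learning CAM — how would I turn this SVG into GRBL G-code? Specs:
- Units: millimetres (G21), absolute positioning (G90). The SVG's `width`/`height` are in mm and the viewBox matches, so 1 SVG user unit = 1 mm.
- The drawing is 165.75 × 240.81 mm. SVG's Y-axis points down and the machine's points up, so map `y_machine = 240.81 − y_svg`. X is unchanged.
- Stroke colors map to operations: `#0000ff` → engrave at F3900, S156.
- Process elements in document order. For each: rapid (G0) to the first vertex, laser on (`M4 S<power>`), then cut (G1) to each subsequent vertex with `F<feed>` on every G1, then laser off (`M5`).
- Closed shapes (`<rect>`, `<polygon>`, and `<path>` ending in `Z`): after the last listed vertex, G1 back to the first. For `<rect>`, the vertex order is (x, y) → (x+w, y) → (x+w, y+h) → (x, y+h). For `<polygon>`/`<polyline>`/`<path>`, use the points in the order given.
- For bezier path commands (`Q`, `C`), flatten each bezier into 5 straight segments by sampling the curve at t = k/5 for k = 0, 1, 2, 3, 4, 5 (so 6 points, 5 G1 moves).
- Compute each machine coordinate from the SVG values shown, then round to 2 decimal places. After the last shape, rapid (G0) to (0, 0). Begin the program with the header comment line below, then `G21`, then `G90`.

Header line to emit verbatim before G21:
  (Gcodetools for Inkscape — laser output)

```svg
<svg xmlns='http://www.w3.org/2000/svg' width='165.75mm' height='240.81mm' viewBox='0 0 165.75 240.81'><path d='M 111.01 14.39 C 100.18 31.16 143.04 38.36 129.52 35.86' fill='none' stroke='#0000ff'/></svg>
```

(Gcodetools for Inkscape — laser output)
G21
G90
G0 X111.01 Y226.42
M4 S156
G1 X110.07 Y217.51 F3900
G1 X116.74 Y210.90 F3900
G1 X125.73 Y206.60 F3900
G1 X131.75 Y204.61 F3900
G1 X129.52 Y204.95 F3900
M5
G0 X0.00 Y0.00

1 u = 1 mm; y_m = 240.81 − y.

[1] `<path>` cubic bezier, #0000ff→engrave S156 F3900: (111.01,226.42) → (110.07,217.51) → (116.74,210.90) → (125.73,206.60) → (131.75,204.61) → (129.52,204.95)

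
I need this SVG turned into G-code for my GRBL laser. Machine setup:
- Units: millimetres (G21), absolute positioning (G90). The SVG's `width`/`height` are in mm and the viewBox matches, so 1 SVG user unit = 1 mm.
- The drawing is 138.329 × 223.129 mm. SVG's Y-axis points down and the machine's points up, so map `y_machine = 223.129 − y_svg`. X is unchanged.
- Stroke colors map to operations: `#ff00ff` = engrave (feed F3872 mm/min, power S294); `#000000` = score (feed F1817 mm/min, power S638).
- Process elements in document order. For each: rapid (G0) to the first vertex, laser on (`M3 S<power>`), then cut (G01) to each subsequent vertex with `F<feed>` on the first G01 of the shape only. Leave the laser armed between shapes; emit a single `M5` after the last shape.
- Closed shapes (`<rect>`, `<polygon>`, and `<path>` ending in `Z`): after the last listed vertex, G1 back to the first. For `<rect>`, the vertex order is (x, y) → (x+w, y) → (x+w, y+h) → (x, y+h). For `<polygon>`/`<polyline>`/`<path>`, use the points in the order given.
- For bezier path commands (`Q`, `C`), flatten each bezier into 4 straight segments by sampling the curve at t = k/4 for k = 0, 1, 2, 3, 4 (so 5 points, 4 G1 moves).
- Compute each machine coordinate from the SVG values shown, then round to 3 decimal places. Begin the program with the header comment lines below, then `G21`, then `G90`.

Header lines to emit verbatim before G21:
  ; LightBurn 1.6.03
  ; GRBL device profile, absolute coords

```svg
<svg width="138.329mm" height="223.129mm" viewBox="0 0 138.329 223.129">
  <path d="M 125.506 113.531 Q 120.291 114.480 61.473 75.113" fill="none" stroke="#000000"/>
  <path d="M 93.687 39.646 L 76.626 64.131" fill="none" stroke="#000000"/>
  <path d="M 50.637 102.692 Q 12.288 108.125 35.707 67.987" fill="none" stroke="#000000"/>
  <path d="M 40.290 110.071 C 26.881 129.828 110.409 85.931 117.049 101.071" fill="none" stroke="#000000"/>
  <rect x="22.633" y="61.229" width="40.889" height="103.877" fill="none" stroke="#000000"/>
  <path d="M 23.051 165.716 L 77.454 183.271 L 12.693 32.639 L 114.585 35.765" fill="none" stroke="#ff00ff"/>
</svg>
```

; LightBurn 1.6.03
; GRBL device profile, absolute coords
G21
G90
G0 X125.506 Y109.598
M3 S638
G01 X119.548 Y111.643 F1817
G01 X106.890 Y118.728
G01 X87.532 Y130.852
G01 X61.473 Y148.016
G0 X93.687 Y183.483
M3 S638
G01 X76.626 Y158.998 F1817
G0 X50.637 Y120.437
M3 S638
G01 X35.323 Y120.569 F1817
G01 X27.730 Y126.397
G01 X27.858 Y137.921
G01 X35.707 Y155.142
G0 X40.290 Y113.058
M3 S638
G01 X45.693 Y108.258 F1817
G01 X71.151 Y115.827
G01 X100.369 Y124.261
G01 X117.049 Y122.058
G0 X22.633 Y161.900
M3 S638
G01 X63.522 Y161.900 F1817
G01 X63.522 Y58.023
G01 X22.633 Y58.023
G01 X22.633 Y161.900
G0 X23.051 Y57.413
M3 S294
G01 X77.454 Y39.858 F3872
G01 X12.693 Y190.490
G01 X114.585 Y187.364
M5

1 u = 1 mm; y_m = 223.129 − y.

[1] `<path>` quadratic bezier, #000000→score S638 F1817: (125.506,109.598) → (119.548,111.643) → (106.890,118.728) → (87.532,130.852) → (61.473,148.016)

[2] `<path>` line segment, #000000→score S638 F1817: (93.687,183.483) → (76.626,158.998)

[3] `<path>` quadratic bezier, #000000→score S638 F1817: (50.637,120.437) → (35.323,120.569) → (27.730,126.397) → (27.858,137.921) → (35.707,155.142)

[4] `<path>` cubic bezier, #000000→score S638 F1817: (40.290,113.058) → (45.693,108.258) → (71.151,115.827) → (100.369,124.261) → (117.049,122.058)

[5] `<rect>` rectangle, #000000→score S638 F1817: (22.633,161.900) → (63.522,161.900) → (63.522,58.023) → (22.633,58.023) → (22.633,161.900) (closed)

[6] `<path>` open polyline, #ff00ff→engrave S294 F3872: (23.051,57.413) → (77.454,39.858) → (12.693,190.490) → (114.585,187.364)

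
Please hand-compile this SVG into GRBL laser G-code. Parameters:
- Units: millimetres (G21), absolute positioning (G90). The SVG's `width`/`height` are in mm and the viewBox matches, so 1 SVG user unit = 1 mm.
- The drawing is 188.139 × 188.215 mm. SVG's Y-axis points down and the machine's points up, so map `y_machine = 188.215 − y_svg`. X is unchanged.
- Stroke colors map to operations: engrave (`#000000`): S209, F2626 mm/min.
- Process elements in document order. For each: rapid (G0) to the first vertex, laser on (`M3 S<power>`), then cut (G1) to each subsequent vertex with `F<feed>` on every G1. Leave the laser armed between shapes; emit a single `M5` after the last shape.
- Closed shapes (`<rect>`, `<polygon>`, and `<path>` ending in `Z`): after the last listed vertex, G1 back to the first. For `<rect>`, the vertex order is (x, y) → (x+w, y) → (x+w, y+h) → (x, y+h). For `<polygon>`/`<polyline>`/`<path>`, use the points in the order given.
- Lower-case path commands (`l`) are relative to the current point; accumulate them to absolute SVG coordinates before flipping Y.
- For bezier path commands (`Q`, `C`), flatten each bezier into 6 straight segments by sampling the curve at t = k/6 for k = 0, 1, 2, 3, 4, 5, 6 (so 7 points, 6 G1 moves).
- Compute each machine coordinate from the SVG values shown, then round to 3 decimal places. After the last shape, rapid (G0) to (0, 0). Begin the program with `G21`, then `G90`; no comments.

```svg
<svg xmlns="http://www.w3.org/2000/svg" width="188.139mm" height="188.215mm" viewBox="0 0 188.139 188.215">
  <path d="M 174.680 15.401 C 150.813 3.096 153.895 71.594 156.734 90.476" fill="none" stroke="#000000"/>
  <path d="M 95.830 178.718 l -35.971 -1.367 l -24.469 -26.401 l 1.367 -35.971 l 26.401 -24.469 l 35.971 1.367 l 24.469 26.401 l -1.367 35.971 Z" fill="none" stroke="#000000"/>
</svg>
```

1 u = 1 mm; y_m = 188.215 − y.

[1] `<path>` cubic bezier, #000000→engrave S209 F2626: (174.680,172.814) → (164.866,172.837) → (158.789,163.015) → (155.692,146.972) → (154.821,128.329) → (155.420,110.711) → (156.734,97.739)

[2] `<path>` regular polygon, #000000→engrave S209 F2626: (95.830,9.497) → (59.859,10.864) → (35.390,37.265) → (36.757,73.236) → (63.158,97.705) → (99.129,96.338) → (123.598,69.937) → (122.231,33.966) → (95.830,9.497) (closed)

G21
G90
G0 X174.680 Y172.814
M3 S209
G1 X164.866 Y172.837 F2626
G1 X158.789 Y163.015 F2626
G1 X155.692 Y146.972 F2626
G1 X154.821 Y128.329 F2626
G1 X155.420 Y110.711 F2626
G1 X156.734 Y97.739 F2626
G0 X95.830 Y9.497
M3 S209
G1 X59.859 Y10.864 F2626
G1 X35.390 Y37.265 F2626
G1 X36.757 Y73.236 F2626
G1 X63.158 Y97.705 F2626
G1 X99.129 Y96.338 F2626
G1 X123.598 Y69.937 F2626
G1 X122.231 Y33.966 F2626
G1 X95.830 Y9.497 F2626
M5
G0 X0.000 Y0.000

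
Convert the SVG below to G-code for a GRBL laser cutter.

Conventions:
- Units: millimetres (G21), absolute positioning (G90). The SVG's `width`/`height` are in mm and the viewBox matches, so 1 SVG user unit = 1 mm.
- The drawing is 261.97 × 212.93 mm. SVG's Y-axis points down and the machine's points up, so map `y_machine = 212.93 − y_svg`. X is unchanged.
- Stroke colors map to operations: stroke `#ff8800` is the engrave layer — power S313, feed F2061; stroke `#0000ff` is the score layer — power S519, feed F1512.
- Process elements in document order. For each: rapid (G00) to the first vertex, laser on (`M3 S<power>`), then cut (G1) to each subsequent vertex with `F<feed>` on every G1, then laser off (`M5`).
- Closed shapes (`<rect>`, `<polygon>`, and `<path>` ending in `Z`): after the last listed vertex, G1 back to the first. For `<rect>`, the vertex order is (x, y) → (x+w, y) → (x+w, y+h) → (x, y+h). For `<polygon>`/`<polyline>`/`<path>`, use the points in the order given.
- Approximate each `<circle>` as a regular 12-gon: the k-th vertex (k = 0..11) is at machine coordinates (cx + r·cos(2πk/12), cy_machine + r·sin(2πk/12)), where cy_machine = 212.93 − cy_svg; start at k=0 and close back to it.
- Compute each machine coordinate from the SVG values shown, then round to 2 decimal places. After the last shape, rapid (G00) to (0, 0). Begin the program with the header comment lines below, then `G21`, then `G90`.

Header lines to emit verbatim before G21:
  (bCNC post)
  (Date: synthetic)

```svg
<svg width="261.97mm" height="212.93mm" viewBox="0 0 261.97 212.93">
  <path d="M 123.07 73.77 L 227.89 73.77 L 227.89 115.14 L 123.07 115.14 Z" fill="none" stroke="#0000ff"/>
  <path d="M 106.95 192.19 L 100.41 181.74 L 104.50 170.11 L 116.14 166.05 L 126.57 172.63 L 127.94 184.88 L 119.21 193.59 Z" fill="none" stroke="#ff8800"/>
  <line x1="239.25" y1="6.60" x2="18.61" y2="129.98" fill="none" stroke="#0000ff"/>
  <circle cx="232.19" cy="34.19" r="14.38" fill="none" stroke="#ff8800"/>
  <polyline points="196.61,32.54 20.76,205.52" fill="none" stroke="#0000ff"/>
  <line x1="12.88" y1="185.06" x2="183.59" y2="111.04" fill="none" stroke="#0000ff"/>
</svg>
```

(bCNC post)
(Date: synthetic)
G21
G90
G00 X123.07 Y139.16
M3 S519
G1 X227.89 Y139.16 F1512
G1 X227.89 Y97.79 F1512
G1 X123.07 Y97.79 F1512
G1 X123.07 Y139.16 F1512
M5
G00 X106.95 Y20.74
M3 S313
G1 X100.41 Y31.19 F2061
G1 X104.50 Y42.82 F2061
G1 X116.14 Y46.88 F2061
G1 X126.57 Y40.30 F2061
G1 X127.94 Y28.05 F2061
G1 X119.21 Y19.34 F2061
G1 X106.95 Y20.74 F2061
M5
G00 X239.25 Y206.33
M3 S519
G1 X18.61 Y82.95 F1512
M5
G00 X246.57 Y178.74
M3 S313
G1 X244.64 Y185.93 F2061
G1 X239.38 Y191.19 F2061
G1 X232.19 Y193.12 F2061
G1 X225.00 Y191.19 F2061
G1 X219.74 Y185.93 F2061
G1 X217.81 Y178.74 F2061
G1 X219.74 Y171.55 F2061
G1 X225.00 Y166.29 F2061
G1 X232.19 Y164.36 F2061
G1 X239.38 Y166.29 F2061
G1 X244.64 Y171.55 F2061
G1 X246.57 Y178.74 F2061
M5
G00 X196.61 Y180.39
M3 S519
G1 X20.76 Y7.41 F1512
M5
G00 X12.88 Y27.87
M3 S519
G1 X183.59 Y101.89 F1512
M5
G00 X0.00 Y0.00

1 u = 1 mm; y_m = 212.93 − y.

[1] `<path>` rectangle, #0000ff→score S519 F1512: (123.07,139.16) → (227.89,139.16) → (227.89,97.79) → (123.07,97.79) → (123.07,139.16) (closed)

[2] `<path>` regular polygon, #ff8800→engrave S313 F2061: (106.95,20.74) → (100.41,31.19) → (104.50,42.82) → (116.14,46.88) → (126.57,40.30) → (127.94,28.05) → (119.21,19.34) → (106.95,20.74) (closed)

[3] `<line>` line segment, #0000ff→score S519 F1512: (239.25,206.33) → (18.61,82.95)

[4] `<circle>` circle, #ff8800→engrave S313 F2061: (246.57,178.74) → (244.64,185.93) → (239.38,191.19) → (232.19,193.12) → (225.00,191.19) → (219.74,185.93) → (217.81,178.74) → (219.74,171.55) → (225.00,166.29) → (232.19,164.36) → (239.38,166.29) → (244.64,171.55) → (246.57,178.74) (closed)

[5] `<polyline>` line segment, #0000ff→score S519 F1512: (196.61,180.39) → (20.76,7.41)

[6] `<line>` line segment, #0000ff→score S519 F1512: (12.88,27.87) → (183.59,101.89)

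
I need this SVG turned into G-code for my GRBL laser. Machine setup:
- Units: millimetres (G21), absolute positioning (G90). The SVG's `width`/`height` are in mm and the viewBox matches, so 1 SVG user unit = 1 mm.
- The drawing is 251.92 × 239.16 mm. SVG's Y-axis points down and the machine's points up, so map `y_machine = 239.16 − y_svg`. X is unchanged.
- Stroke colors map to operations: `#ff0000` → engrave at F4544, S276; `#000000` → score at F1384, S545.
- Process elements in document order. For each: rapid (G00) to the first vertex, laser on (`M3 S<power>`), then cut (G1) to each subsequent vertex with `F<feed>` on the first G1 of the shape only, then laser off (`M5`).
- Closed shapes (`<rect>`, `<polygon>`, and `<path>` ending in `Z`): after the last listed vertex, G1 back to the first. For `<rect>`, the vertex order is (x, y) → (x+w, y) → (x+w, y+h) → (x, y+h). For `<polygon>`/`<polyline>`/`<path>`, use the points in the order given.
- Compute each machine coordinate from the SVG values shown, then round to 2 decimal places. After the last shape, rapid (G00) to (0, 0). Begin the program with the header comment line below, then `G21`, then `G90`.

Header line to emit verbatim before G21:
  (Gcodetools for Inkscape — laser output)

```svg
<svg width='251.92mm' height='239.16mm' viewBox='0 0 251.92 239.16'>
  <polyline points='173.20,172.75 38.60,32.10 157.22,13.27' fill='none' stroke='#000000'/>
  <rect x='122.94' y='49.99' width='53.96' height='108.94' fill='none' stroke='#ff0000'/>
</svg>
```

viewBox `0 0 251.92 239.16` with mm width/height → 1 unit = 1 mm. Flip: y_m = 239.16 − y_svg.

**Shape 1** — `<polyline>` open polyline, stroke `#000000` → score (S545, F1384). Machine vertices: (173.20,66.41) → (38.60,207.06) → (157.22,225.89). Open path.

**Shape 2** — `<rect>` rectangle, stroke `#ff0000` → engrave (S276, F4544). Machine vertices: (122.94,189.17) → (176.90,189.17) → (176.90,80.23) → (122.94,80.23) → (122.94,189.17). Closed: final G1 returns to the first vertex.

(Gcodetools for Inkscape — laser output)
G21
G90
G00 X173.20 Y66.41
M3 S545
G1 X38.60 Y207.06 F1384
G1 X157.22 Y225.89
M5
G00 X122.94 Y189.17
M3 S276
G1 X176.90 Y189.17 F4544
G1 X176.90 Y80.23
G1 X122.94 Y80.23
G1 X122.94 Y189.17
M5
G00 X0.00 Y0.00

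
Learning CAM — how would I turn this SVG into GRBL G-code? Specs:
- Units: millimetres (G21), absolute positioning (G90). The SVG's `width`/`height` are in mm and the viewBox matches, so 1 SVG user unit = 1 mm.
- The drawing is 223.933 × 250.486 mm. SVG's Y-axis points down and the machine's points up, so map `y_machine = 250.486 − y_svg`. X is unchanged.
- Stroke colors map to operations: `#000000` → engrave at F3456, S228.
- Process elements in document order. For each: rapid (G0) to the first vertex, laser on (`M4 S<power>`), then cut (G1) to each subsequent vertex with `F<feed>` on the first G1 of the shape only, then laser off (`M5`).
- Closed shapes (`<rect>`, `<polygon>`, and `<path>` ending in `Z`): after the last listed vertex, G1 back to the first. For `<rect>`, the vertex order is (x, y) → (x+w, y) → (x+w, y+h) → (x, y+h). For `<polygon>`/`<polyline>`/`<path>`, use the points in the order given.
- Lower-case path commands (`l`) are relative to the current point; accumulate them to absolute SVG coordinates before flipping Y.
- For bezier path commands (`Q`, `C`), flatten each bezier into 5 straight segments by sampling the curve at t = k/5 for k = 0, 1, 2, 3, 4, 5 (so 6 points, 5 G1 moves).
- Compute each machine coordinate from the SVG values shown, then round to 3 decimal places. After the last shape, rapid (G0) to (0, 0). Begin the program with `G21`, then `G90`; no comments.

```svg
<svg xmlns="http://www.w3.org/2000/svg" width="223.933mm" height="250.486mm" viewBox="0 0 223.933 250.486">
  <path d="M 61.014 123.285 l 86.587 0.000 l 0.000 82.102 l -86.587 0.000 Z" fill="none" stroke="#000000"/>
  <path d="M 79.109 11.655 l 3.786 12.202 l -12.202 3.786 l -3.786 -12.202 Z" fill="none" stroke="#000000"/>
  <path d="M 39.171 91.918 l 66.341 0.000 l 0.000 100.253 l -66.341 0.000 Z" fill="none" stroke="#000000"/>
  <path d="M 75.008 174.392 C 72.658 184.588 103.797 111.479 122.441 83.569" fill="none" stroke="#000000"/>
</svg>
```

viewBox `0 0 223.933 250.486` with mm width/height → 1 unit = 1 mm. Flip: y_m = 250.486 − y_svg.

**Shape 1** — `<path>` rectangle, stroke `#000000` → engrave (S228, F3456). Machine vertices: (61.014,127.201) → (147.601,127.201) → (147.601,45.099) → (61.014,45.099) → (61.014,127.201). Closed: final G1 returns to the first vertex.

**Shape 2** — `<path>` regular polygon, stroke `#000000` → engrave (S228, F3456). Machine vertices: (79.109,238.831) → (82.895,226.629) → (70.693,222.843) → (66.907,235.045) → (79.109,238.831). Closed: final G1 returns to the first vertex.

**Shape 3** — `<path>` rectangle, stroke `#000000` → engrave (S228, F3456). Machine vertices: (39.171,158.568) → (105.512,158.568) → (105.512,58.315) → (39.171,58.315) → (39.171,158.568). Closed: final G1 returns to the first vertex.

**Shape 4** — `<path>` cubic bezier, stroke `#000000` → engrave (S228, F3456). Control points (SVG): P0=(75.008,174.392), P1=(72.658,184.588), P2=(103.797,111.479), P3=(122.441,83.569); sampled at t=k/5. Machine vertices: (75.008,76.094) → (77.249,78.945) → (85.320,95.621) → (97.014,119.954) → (110.123,145.775) → (122.441,166.917). Open path.

G21
G90
G0 X61.014 Y127.201
M4 S228
G1 X147.601 Y127.201 F3456
G1 X147.601 Y45.099
G1 X61.014 Y45.099
G1 X61.014 Y127.201
M5
G0 X79.109 Y238.831
M4 S228
G1 X82.895 Y226.629 F3456
G1 X70.693 Y222.843
G1 X66.907 Y235.045
G1 X79.109 Y238.831
M5
G0 X39.171 Y158.568
M4 S228
G1 X105.512 Y158.568 F3456
G1 X105.512 Y58.315
G1 X39.171 Y58.315
G1 X39.171 Y158.568
M5
G0 X75.008 Y76.094
M4 S228
G1 X77.249 Y78.945 F3456
G1 X85.320 Y95.621
G1 X97.014 Y119.954
G1 X110.123 Y145.775
G1 X122.441 Y166.917
M5
G0 X0.000 Y0.000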